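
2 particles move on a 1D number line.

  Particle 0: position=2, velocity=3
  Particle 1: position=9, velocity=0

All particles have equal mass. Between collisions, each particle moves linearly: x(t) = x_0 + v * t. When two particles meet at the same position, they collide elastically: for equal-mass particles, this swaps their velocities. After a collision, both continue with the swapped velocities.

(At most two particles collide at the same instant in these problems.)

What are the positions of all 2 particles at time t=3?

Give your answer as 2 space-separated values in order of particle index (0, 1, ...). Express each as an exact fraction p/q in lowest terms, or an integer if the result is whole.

Collision at t=7/3: particles 0 and 1 swap velocities; positions: p0=9 p1=9; velocities now: v0=0 v1=3
Advance to t=3 (no further collisions before then); velocities: v0=0 v1=3; positions = 9 11

Answer: 9 11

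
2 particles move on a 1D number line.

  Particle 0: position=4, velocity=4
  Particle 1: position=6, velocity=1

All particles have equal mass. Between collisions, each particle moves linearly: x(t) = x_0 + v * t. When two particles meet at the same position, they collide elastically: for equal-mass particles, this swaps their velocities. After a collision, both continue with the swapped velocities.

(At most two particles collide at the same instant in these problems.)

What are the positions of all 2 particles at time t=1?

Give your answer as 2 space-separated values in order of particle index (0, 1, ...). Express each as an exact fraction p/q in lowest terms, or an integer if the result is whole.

Answer: 7 8

Derivation:
Collision at t=2/3: particles 0 and 1 swap velocities; positions: p0=20/3 p1=20/3; velocities now: v0=1 v1=4
Advance to t=1 (no further collisions before then); velocities: v0=1 v1=4; positions = 7 8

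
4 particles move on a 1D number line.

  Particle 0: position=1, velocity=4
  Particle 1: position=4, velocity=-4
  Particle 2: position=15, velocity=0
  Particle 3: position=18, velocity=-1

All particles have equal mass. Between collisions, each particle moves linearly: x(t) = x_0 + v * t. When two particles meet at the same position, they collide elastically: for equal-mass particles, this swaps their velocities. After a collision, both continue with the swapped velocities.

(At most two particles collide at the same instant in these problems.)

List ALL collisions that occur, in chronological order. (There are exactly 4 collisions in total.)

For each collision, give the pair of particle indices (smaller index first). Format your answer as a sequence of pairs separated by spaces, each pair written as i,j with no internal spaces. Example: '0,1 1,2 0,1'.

Collision at t=3/8: particles 0 and 1 swap velocities; positions: p0=5/2 p1=5/2 p2=15 p3=141/8; velocities now: v0=-4 v1=4 v2=0 v3=-1
Collision at t=3: particles 2 and 3 swap velocities; positions: p0=-8 p1=13 p2=15 p3=15; velocities now: v0=-4 v1=4 v2=-1 v3=0
Collision at t=17/5: particles 1 and 2 swap velocities; positions: p0=-48/5 p1=73/5 p2=73/5 p3=15; velocities now: v0=-4 v1=-1 v2=4 v3=0
Collision at t=7/2: particles 2 and 3 swap velocities; positions: p0=-10 p1=29/2 p2=15 p3=15; velocities now: v0=-4 v1=-1 v2=0 v3=4

Answer: 0,1 2,3 1,2 2,3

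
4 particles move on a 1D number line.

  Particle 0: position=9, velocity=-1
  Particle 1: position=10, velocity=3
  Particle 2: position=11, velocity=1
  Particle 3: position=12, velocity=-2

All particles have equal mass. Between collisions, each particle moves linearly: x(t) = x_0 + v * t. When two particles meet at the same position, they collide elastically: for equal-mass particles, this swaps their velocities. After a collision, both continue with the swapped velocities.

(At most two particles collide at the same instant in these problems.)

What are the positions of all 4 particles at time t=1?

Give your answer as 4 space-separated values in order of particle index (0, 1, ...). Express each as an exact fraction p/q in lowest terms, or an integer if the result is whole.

Answer: 8 10 12 13

Derivation:
Collision at t=1/3: particles 2 and 3 swap velocities; positions: p0=26/3 p1=11 p2=34/3 p3=34/3; velocities now: v0=-1 v1=3 v2=-2 v3=1
Collision at t=2/5: particles 1 and 2 swap velocities; positions: p0=43/5 p1=56/5 p2=56/5 p3=57/5; velocities now: v0=-1 v1=-2 v2=3 v3=1
Collision at t=1/2: particles 2 and 3 swap velocities; positions: p0=17/2 p1=11 p2=23/2 p3=23/2; velocities now: v0=-1 v1=-2 v2=1 v3=3
Advance to t=1 (no further collisions before then); velocities: v0=-1 v1=-2 v2=1 v3=3; positions = 8 10 12 13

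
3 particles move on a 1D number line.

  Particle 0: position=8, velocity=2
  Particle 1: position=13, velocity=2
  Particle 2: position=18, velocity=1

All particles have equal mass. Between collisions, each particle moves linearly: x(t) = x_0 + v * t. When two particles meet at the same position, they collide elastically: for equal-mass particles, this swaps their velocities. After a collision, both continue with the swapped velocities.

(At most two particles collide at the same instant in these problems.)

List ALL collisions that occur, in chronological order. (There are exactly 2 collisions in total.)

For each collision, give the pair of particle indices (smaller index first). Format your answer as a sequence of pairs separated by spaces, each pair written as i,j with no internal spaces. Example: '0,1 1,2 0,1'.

Collision at t=5: particles 1 and 2 swap velocities; positions: p0=18 p1=23 p2=23; velocities now: v0=2 v1=1 v2=2
Collision at t=10: particles 0 and 1 swap velocities; positions: p0=28 p1=28 p2=33; velocities now: v0=1 v1=2 v2=2

Answer: 1,2 0,1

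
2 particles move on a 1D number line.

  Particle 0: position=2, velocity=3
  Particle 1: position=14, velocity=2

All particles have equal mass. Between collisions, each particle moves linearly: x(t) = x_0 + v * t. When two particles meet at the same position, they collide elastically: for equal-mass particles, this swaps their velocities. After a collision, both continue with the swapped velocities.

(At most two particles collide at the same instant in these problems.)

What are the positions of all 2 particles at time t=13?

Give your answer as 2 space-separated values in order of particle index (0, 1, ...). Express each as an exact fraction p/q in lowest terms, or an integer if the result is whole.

Answer: 40 41

Derivation:
Collision at t=12: particles 0 and 1 swap velocities; positions: p0=38 p1=38; velocities now: v0=2 v1=3
Advance to t=13 (no further collisions before then); velocities: v0=2 v1=3; positions = 40 41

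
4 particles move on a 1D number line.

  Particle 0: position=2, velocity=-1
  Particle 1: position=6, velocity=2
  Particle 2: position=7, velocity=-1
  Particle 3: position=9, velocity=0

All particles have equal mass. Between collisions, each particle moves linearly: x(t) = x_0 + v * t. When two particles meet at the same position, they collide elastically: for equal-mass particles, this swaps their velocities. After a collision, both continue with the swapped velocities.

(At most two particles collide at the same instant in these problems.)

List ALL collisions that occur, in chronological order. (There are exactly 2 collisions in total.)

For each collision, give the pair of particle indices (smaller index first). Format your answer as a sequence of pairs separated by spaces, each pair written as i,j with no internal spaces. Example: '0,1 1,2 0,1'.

Answer: 1,2 2,3

Derivation:
Collision at t=1/3: particles 1 and 2 swap velocities; positions: p0=5/3 p1=20/3 p2=20/3 p3=9; velocities now: v0=-1 v1=-1 v2=2 v3=0
Collision at t=3/2: particles 2 and 3 swap velocities; positions: p0=1/2 p1=11/2 p2=9 p3=9; velocities now: v0=-1 v1=-1 v2=0 v3=2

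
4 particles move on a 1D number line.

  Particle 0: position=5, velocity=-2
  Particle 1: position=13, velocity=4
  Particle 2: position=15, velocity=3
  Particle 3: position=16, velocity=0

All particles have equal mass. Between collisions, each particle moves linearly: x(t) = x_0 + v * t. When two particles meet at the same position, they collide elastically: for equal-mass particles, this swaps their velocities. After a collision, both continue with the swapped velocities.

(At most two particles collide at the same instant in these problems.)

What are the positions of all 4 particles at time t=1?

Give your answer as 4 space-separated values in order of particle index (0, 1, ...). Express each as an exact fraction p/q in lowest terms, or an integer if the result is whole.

Answer: 3 16 17 18

Derivation:
Collision at t=1/3: particles 2 and 3 swap velocities; positions: p0=13/3 p1=43/3 p2=16 p3=16; velocities now: v0=-2 v1=4 v2=0 v3=3
Collision at t=3/4: particles 1 and 2 swap velocities; positions: p0=7/2 p1=16 p2=16 p3=69/4; velocities now: v0=-2 v1=0 v2=4 v3=3
Advance to t=1 (no further collisions before then); velocities: v0=-2 v1=0 v2=4 v3=3; positions = 3 16 17 18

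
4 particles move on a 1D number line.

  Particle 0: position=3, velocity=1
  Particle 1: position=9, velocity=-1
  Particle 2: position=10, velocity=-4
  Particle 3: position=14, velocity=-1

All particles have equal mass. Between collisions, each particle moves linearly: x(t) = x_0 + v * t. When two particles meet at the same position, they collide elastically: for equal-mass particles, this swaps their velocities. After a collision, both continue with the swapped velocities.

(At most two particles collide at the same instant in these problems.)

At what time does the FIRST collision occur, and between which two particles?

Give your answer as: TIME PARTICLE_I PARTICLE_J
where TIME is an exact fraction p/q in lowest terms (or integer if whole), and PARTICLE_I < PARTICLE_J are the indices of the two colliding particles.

Answer: 1/3 1 2

Derivation:
Pair (0,1): pos 3,9 vel 1,-1 -> gap=6, closing at 2/unit, collide at t=3
Pair (1,2): pos 9,10 vel -1,-4 -> gap=1, closing at 3/unit, collide at t=1/3
Pair (2,3): pos 10,14 vel -4,-1 -> not approaching (rel speed -3 <= 0)
Earliest collision: t=1/3 between 1 and 2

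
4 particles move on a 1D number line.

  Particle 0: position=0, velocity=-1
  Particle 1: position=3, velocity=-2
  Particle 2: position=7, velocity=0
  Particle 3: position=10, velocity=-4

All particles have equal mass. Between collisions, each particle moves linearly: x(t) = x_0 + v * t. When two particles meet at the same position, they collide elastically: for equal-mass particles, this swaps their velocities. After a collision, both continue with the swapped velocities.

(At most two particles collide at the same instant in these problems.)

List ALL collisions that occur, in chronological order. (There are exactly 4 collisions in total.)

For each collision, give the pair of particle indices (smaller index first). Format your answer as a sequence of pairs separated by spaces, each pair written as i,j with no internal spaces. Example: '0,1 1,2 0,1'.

Collision at t=3/4: particles 2 and 3 swap velocities; positions: p0=-3/4 p1=3/2 p2=7 p3=7; velocities now: v0=-1 v1=-2 v2=-4 v3=0
Collision at t=3: particles 0 and 1 swap velocities; positions: p0=-3 p1=-3 p2=-2 p3=7; velocities now: v0=-2 v1=-1 v2=-4 v3=0
Collision at t=10/3: particles 1 and 2 swap velocities; positions: p0=-11/3 p1=-10/3 p2=-10/3 p3=7; velocities now: v0=-2 v1=-4 v2=-1 v3=0
Collision at t=7/2: particles 0 and 1 swap velocities; positions: p0=-4 p1=-4 p2=-7/2 p3=7; velocities now: v0=-4 v1=-2 v2=-1 v3=0

Answer: 2,3 0,1 1,2 0,1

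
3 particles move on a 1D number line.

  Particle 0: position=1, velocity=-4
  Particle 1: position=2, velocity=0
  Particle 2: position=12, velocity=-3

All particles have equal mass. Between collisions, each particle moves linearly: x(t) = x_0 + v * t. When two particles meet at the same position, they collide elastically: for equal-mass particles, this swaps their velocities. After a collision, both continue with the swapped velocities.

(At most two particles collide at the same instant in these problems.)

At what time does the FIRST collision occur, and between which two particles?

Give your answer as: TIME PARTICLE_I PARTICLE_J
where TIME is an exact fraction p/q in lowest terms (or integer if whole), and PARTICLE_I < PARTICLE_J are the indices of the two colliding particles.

Answer: 10/3 1 2

Derivation:
Pair (0,1): pos 1,2 vel -4,0 -> not approaching (rel speed -4 <= 0)
Pair (1,2): pos 2,12 vel 0,-3 -> gap=10, closing at 3/unit, collide at t=10/3
Earliest collision: t=10/3 between 1 and 2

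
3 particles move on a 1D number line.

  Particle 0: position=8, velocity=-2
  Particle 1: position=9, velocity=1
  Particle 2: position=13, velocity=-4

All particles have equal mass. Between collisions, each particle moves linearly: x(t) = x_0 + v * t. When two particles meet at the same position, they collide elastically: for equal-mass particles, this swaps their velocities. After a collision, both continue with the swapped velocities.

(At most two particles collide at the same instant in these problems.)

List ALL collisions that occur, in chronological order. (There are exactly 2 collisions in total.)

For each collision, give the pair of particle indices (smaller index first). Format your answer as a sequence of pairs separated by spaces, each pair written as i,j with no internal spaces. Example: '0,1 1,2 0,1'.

Collision at t=4/5: particles 1 and 2 swap velocities; positions: p0=32/5 p1=49/5 p2=49/5; velocities now: v0=-2 v1=-4 v2=1
Collision at t=5/2: particles 0 and 1 swap velocities; positions: p0=3 p1=3 p2=23/2; velocities now: v0=-4 v1=-2 v2=1

Answer: 1,2 0,1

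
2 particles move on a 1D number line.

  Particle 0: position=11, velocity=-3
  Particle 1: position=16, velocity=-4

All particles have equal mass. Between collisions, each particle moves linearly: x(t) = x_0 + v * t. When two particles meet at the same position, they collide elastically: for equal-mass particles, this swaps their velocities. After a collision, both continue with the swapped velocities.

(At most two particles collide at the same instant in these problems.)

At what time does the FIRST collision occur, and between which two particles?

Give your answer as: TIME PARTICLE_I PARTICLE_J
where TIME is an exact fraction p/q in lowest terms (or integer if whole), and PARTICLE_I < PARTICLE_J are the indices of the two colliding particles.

Answer: 5 0 1

Derivation:
Pair (0,1): pos 11,16 vel -3,-4 -> gap=5, closing at 1/unit, collide at t=5
Earliest collision: t=5 between 0 and 1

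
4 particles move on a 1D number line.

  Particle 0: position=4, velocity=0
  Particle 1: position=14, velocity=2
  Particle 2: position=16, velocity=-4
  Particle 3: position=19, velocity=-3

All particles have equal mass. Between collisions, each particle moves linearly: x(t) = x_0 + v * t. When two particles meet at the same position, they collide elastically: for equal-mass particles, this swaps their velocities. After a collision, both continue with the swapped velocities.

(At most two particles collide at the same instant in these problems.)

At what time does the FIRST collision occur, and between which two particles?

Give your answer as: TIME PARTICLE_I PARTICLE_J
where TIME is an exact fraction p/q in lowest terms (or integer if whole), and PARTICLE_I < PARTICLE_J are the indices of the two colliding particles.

Answer: 1/3 1 2

Derivation:
Pair (0,1): pos 4,14 vel 0,2 -> not approaching (rel speed -2 <= 0)
Pair (1,2): pos 14,16 vel 2,-4 -> gap=2, closing at 6/unit, collide at t=1/3
Pair (2,3): pos 16,19 vel -4,-3 -> not approaching (rel speed -1 <= 0)
Earliest collision: t=1/3 between 1 and 2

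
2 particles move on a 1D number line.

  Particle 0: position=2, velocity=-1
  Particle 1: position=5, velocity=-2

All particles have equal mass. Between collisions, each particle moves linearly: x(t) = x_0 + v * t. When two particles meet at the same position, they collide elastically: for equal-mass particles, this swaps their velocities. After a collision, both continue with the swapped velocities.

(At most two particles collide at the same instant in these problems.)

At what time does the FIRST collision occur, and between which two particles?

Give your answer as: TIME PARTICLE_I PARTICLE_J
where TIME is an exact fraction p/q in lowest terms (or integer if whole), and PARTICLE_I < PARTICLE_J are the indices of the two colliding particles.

Pair (0,1): pos 2,5 vel -1,-2 -> gap=3, closing at 1/unit, collide at t=3
Earliest collision: t=3 between 0 and 1

Answer: 3 0 1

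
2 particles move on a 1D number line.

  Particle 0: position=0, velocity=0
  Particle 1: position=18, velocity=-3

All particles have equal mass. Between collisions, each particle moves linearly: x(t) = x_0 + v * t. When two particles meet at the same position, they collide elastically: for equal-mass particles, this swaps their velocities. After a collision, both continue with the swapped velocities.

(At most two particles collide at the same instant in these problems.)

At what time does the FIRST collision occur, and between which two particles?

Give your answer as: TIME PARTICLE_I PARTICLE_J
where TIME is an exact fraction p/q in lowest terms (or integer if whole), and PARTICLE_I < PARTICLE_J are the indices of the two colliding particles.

Answer: 6 0 1

Derivation:
Pair (0,1): pos 0,18 vel 0,-3 -> gap=18, closing at 3/unit, collide at t=6
Earliest collision: t=6 between 0 and 1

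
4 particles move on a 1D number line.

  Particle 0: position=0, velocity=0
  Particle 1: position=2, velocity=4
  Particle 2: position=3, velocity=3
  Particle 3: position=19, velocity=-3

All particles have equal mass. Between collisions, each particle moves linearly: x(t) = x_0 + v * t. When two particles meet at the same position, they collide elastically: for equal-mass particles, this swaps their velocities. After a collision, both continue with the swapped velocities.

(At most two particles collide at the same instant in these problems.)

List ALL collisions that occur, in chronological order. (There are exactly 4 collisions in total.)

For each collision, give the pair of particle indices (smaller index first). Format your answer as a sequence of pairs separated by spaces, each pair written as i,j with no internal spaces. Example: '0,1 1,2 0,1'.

Collision at t=1: particles 1 and 2 swap velocities; positions: p0=0 p1=6 p2=6 p3=16; velocities now: v0=0 v1=3 v2=4 v3=-3
Collision at t=17/7: particles 2 and 3 swap velocities; positions: p0=0 p1=72/7 p2=82/7 p3=82/7; velocities now: v0=0 v1=3 v2=-3 v3=4
Collision at t=8/3: particles 1 and 2 swap velocities; positions: p0=0 p1=11 p2=11 p3=38/3; velocities now: v0=0 v1=-3 v2=3 v3=4
Collision at t=19/3: particles 0 and 1 swap velocities; positions: p0=0 p1=0 p2=22 p3=82/3; velocities now: v0=-3 v1=0 v2=3 v3=4

Answer: 1,2 2,3 1,2 0,1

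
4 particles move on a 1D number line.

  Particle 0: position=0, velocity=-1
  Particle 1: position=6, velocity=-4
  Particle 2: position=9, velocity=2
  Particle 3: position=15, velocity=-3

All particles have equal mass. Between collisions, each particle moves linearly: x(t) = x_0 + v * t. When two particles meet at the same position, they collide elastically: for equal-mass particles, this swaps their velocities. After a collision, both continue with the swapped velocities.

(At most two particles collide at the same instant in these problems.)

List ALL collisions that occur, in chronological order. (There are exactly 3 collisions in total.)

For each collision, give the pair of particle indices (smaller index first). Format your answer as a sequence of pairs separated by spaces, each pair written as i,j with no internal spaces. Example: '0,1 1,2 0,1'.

Answer: 2,3 0,1 1,2

Derivation:
Collision at t=6/5: particles 2 and 3 swap velocities; positions: p0=-6/5 p1=6/5 p2=57/5 p3=57/5; velocities now: v0=-1 v1=-4 v2=-3 v3=2
Collision at t=2: particles 0 and 1 swap velocities; positions: p0=-2 p1=-2 p2=9 p3=13; velocities now: v0=-4 v1=-1 v2=-3 v3=2
Collision at t=15/2: particles 1 and 2 swap velocities; positions: p0=-24 p1=-15/2 p2=-15/2 p3=24; velocities now: v0=-4 v1=-3 v2=-1 v3=2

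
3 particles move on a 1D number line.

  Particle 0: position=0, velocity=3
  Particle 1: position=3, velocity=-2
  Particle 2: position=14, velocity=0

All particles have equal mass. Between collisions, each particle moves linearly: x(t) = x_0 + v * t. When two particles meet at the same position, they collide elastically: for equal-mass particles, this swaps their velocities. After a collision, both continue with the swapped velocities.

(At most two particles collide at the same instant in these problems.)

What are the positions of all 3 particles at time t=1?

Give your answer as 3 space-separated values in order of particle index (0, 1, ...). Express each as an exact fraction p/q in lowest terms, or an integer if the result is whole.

Answer: 1 3 14

Derivation:
Collision at t=3/5: particles 0 and 1 swap velocities; positions: p0=9/5 p1=9/5 p2=14; velocities now: v0=-2 v1=3 v2=0
Advance to t=1 (no further collisions before then); velocities: v0=-2 v1=3 v2=0; positions = 1 3 14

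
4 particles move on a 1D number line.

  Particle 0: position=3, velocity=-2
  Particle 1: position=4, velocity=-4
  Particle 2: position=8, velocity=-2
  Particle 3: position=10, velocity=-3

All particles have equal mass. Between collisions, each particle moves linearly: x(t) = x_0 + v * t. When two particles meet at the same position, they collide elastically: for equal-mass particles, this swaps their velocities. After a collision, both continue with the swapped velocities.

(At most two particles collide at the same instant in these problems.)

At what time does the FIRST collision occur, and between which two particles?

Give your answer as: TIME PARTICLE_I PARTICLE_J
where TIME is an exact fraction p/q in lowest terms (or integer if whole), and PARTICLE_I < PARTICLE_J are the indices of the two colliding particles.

Answer: 1/2 0 1

Derivation:
Pair (0,1): pos 3,4 vel -2,-4 -> gap=1, closing at 2/unit, collide at t=1/2
Pair (1,2): pos 4,8 vel -4,-2 -> not approaching (rel speed -2 <= 0)
Pair (2,3): pos 8,10 vel -2,-3 -> gap=2, closing at 1/unit, collide at t=2
Earliest collision: t=1/2 between 0 and 1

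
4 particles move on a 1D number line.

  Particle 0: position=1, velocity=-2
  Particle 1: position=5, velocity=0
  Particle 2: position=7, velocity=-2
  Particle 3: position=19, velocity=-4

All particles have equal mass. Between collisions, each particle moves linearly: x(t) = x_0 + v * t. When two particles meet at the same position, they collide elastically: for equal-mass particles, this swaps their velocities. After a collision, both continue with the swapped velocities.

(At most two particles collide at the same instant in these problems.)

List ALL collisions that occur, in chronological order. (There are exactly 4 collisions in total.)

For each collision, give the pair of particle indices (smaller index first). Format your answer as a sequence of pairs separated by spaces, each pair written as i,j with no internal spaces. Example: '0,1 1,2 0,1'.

Collision at t=1: particles 1 and 2 swap velocities; positions: p0=-1 p1=5 p2=5 p3=15; velocities now: v0=-2 v1=-2 v2=0 v3=-4
Collision at t=7/2: particles 2 and 3 swap velocities; positions: p0=-6 p1=0 p2=5 p3=5; velocities now: v0=-2 v1=-2 v2=-4 v3=0
Collision at t=6: particles 1 and 2 swap velocities; positions: p0=-11 p1=-5 p2=-5 p3=5; velocities now: v0=-2 v1=-4 v2=-2 v3=0
Collision at t=9: particles 0 and 1 swap velocities; positions: p0=-17 p1=-17 p2=-11 p3=5; velocities now: v0=-4 v1=-2 v2=-2 v3=0

Answer: 1,2 2,3 1,2 0,1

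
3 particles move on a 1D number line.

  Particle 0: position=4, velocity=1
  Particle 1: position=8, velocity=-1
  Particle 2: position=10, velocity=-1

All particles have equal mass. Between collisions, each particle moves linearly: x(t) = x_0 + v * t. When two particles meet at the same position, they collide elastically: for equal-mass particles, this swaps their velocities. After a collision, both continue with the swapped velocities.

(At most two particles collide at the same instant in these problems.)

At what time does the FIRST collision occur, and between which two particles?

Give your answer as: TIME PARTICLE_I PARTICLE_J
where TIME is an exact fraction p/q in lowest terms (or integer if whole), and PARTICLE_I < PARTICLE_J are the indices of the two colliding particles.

Answer: 2 0 1

Derivation:
Pair (0,1): pos 4,8 vel 1,-1 -> gap=4, closing at 2/unit, collide at t=2
Pair (1,2): pos 8,10 vel -1,-1 -> not approaching (rel speed 0 <= 0)
Earliest collision: t=2 between 0 and 1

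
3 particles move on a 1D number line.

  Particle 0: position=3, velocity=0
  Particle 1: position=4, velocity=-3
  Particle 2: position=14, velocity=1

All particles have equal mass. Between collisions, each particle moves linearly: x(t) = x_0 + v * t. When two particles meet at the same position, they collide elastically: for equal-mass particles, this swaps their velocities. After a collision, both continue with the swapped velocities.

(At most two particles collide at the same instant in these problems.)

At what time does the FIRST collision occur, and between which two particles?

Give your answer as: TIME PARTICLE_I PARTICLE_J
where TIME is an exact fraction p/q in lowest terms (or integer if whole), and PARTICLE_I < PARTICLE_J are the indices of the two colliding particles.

Pair (0,1): pos 3,4 vel 0,-3 -> gap=1, closing at 3/unit, collide at t=1/3
Pair (1,2): pos 4,14 vel -3,1 -> not approaching (rel speed -4 <= 0)
Earliest collision: t=1/3 between 0 and 1

Answer: 1/3 0 1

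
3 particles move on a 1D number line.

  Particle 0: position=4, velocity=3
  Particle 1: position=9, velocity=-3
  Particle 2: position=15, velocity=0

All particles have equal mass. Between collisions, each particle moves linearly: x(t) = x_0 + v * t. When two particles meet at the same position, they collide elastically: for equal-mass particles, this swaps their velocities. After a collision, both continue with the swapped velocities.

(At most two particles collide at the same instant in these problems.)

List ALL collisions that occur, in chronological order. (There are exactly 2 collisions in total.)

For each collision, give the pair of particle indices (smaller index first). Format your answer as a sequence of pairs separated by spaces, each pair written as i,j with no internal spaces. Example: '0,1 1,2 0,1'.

Answer: 0,1 1,2

Derivation:
Collision at t=5/6: particles 0 and 1 swap velocities; positions: p0=13/2 p1=13/2 p2=15; velocities now: v0=-3 v1=3 v2=0
Collision at t=11/3: particles 1 and 2 swap velocities; positions: p0=-2 p1=15 p2=15; velocities now: v0=-3 v1=0 v2=3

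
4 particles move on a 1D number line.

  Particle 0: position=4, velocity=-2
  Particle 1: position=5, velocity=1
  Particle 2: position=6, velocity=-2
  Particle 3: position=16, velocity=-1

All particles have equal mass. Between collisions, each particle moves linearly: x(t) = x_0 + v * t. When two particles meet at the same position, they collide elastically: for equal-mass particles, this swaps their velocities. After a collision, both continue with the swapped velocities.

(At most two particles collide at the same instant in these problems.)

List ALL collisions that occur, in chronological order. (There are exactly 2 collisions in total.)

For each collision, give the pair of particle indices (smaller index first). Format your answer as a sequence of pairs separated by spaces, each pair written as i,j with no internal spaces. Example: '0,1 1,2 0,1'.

Collision at t=1/3: particles 1 and 2 swap velocities; positions: p0=10/3 p1=16/3 p2=16/3 p3=47/3; velocities now: v0=-2 v1=-2 v2=1 v3=-1
Collision at t=11/2: particles 2 and 3 swap velocities; positions: p0=-7 p1=-5 p2=21/2 p3=21/2; velocities now: v0=-2 v1=-2 v2=-1 v3=1

Answer: 1,2 2,3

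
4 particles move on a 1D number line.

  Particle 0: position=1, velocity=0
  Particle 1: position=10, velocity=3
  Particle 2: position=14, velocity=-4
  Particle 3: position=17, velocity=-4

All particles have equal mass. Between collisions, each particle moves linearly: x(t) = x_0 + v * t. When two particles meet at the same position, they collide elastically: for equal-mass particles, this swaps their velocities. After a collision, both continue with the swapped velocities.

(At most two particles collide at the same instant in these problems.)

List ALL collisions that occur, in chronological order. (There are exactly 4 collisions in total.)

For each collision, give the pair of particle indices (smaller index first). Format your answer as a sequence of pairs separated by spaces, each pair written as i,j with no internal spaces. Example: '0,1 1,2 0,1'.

Collision at t=4/7: particles 1 and 2 swap velocities; positions: p0=1 p1=82/7 p2=82/7 p3=103/7; velocities now: v0=0 v1=-4 v2=3 v3=-4
Collision at t=1: particles 2 and 3 swap velocities; positions: p0=1 p1=10 p2=13 p3=13; velocities now: v0=0 v1=-4 v2=-4 v3=3
Collision at t=13/4: particles 0 and 1 swap velocities; positions: p0=1 p1=1 p2=4 p3=79/4; velocities now: v0=-4 v1=0 v2=-4 v3=3
Collision at t=4: particles 1 and 2 swap velocities; positions: p0=-2 p1=1 p2=1 p3=22; velocities now: v0=-4 v1=-4 v2=0 v3=3

Answer: 1,2 2,3 0,1 1,2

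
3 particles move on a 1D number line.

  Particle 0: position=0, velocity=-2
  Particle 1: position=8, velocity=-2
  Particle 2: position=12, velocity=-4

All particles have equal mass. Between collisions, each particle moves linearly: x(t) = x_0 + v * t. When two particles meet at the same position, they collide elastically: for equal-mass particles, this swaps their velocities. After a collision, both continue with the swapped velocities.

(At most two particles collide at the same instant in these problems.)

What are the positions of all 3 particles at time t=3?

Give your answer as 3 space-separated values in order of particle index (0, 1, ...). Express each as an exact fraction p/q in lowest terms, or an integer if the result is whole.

Collision at t=2: particles 1 and 2 swap velocities; positions: p0=-4 p1=4 p2=4; velocities now: v0=-2 v1=-4 v2=-2
Advance to t=3 (no further collisions before then); velocities: v0=-2 v1=-4 v2=-2; positions = -6 0 2

Answer: -6 0 2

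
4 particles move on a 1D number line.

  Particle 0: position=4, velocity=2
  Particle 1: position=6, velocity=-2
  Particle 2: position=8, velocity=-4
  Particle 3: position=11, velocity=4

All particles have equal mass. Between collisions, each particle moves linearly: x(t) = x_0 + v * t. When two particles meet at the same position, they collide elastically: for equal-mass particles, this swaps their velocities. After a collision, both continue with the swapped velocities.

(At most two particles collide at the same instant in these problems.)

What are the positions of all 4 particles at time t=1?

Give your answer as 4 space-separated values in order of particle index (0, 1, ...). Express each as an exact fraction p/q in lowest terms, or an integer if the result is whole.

Collision at t=1/2: particles 0 and 1 swap velocities; positions: p0=5 p1=5 p2=6 p3=13; velocities now: v0=-2 v1=2 v2=-4 v3=4
Collision at t=2/3: particles 1 and 2 swap velocities; positions: p0=14/3 p1=16/3 p2=16/3 p3=41/3; velocities now: v0=-2 v1=-4 v2=2 v3=4
Collision at t=1: particles 0 and 1 swap velocities; positions: p0=4 p1=4 p2=6 p3=15; velocities now: v0=-4 v1=-2 v2=2 v3=4
Advance to t=1 (no further collisions before then); velocities: v0=-4 v1=-2 v2=2 v3=4; positions = 4 4 6 15

Answer: 4 4 6 15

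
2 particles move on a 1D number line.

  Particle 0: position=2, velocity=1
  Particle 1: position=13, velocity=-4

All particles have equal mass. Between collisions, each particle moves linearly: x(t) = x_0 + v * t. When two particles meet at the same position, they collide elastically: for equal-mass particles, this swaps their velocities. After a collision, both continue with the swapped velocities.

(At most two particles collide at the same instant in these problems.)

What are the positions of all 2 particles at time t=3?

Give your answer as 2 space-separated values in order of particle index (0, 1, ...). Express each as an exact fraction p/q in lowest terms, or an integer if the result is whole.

Answer: 1 5

Derivation:
Collision at t=11/5: particles 0 and 1 swap velocities; positions: p0=21/5 p1=21/5; velocities now: v0=-4 v1=1
Advance to t=3 (no further collisions before then); velocities: v0=-4 v1=1; positions = 1 5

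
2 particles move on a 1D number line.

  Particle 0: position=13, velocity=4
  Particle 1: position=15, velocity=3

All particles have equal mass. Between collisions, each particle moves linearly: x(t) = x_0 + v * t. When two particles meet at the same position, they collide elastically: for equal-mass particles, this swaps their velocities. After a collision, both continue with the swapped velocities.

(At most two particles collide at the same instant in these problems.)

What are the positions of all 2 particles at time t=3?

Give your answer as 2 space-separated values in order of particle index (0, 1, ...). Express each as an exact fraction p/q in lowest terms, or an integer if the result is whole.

Collision at t=2: particles 0 and 1 swap velocities; positions: p0=21 p1=21; velocities now: v0=3 v1=4
Advance to t=3 (no further collisions before then); velocities: v0=3 v1=4; positions = 24 25

Answer: 24 25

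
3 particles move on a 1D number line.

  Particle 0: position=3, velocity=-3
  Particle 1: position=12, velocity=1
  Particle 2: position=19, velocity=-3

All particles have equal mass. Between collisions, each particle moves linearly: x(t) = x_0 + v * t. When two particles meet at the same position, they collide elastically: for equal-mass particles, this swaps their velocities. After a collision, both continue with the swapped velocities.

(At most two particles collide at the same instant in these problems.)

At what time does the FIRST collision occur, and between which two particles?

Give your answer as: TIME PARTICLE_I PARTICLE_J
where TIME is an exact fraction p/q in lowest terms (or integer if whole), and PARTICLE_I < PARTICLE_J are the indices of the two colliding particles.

Pair (0,1): pos 3,12 vel -3,1 -> not approaching (rel speed -4 <= 0)
Pair (1,2): pos 12,19 vel 1,-3 -> gap=7, closing at 4/unit, collide at t=7/4
Earliest collision: t=7/4 between 1 and 2

Answer: 7/4 1 2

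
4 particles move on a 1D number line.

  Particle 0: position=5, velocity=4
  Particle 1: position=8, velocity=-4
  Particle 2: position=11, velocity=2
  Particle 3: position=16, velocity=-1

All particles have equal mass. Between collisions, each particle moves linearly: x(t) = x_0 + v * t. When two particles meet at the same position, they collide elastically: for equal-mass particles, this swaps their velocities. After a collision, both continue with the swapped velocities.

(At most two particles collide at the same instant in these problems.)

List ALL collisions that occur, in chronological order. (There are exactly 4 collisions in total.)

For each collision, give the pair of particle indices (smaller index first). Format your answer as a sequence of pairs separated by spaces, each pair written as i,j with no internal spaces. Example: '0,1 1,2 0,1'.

Answer: 0,1 2,3 1,2 2,3

Derivation:
Collision at t=3/8: particles 0 and 1 swap velocities; positions: p0=13/2 p1=13/2 p2=47/4 p3=125/8; velocities now: v0=-4 v1=4 v2=2 v3=-1
Collision at t=5/3: particles 2 and 3 swap velocities; positions: p0=4/3 p1=35/3 p2=43/3 p3=43/3; velocities now: v0=-4 v1=4 v2=-1 v3=2
Collision at t=11/5: particles 1 and 2 swap velocities; positions: p0=-4/5 p1=69/5 p2=69/5 p3=77/5; velocities now: v0=-4 v1=-1 v2=4 v3=2
Collision at t=3: particles 2 and 3 swap velocities; positions: p0=-4 p1=13 p2=17 p3=17; velocities now: v0=-4 v1=-1 v2=2 v3=4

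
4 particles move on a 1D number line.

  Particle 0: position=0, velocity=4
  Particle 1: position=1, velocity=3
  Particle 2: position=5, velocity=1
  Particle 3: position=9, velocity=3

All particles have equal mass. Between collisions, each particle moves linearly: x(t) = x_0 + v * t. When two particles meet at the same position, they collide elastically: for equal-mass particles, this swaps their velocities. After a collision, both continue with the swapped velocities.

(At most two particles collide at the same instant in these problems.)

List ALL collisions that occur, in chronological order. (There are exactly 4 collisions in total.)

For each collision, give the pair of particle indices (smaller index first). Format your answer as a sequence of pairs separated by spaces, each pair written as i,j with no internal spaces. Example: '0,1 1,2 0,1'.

Answer: 0,1 1,2 0,1 2,3

Derivation:
Collision at t=1: particles 0 and 1 swap velocities; positions: p0=4 p1=4 p2=6 p3=12; velocities now: v0=3 v1=4 v2=1 v3=3
Collision at t=5/3: particles 1 and 2 swap velocities; positions: p0=6 p1=20/3 p2=20/3 p3=14; velocities now: v0=3 v1=1 v2=4 v3=3
Collision at t=2: particles 0 and 1 swap velocities; positions: p0=7 p1=7 p2=8 p3=15; velocities now: v0=1 v1=3 v2=4 v3=3
Collision at t=9: particles 2 and 3 swap velocities; positions: p0=14 p1=28 p2=36 p3=36; velocities now: v0=1 v1=3 v2=3 v3=4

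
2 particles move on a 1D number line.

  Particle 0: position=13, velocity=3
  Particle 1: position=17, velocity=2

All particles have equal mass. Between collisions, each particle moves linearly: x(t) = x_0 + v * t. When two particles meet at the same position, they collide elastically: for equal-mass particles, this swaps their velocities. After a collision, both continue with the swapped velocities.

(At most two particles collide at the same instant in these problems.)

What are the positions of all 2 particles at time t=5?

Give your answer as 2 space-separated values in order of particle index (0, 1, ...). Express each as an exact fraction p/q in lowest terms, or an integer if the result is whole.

Answer: 27 28

Derivation:
Collision at t=4: particles 0 and 1 swap velocities; positions: p0=25 p1=25; velocities now: v0=2 v1=3
Advance to t=5 (no further collisions before then); velocities: v0=2 v1=3; positions = 27 28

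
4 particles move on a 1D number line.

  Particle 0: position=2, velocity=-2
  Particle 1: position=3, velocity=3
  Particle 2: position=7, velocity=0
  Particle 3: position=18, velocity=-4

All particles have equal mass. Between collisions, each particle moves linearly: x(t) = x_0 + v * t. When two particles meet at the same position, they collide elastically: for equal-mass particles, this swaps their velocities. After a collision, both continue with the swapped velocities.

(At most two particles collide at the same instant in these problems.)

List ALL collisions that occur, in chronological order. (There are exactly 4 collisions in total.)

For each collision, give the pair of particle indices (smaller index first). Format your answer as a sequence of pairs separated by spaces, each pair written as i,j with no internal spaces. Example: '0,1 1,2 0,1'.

Collision at t=4/3: particles 1 and 2 swap velocities; positions: p0=-2/3 p1=7 p2=7 p3=38/3; velocities now: v0=-2 v1=0 v2=3 v3=-4
Collision at t=15/7: particles 2 and 3 swap velocities; positions: p0=-16/7 p1=7 p2=66/7 p3=66/7; velocities now: v0=-2 v1=0 v2=-4 v3=3
Collision at t=11/4: particles 1 and 2 swap velocities; positions: p0=-7/2 p1=7 p2=7 p3=45/4; velocities now: v0=-2 v1=-4 v2=0 v3=3
Collision at t=8: particles 0 and 1 swap velocities; positions: p0=-14 p1=-14 p2=7 p3=27; velocities now: v0=-4 v1=-2 v2=0 v3=3

Answer: 1,2 2,3 1,2 0,1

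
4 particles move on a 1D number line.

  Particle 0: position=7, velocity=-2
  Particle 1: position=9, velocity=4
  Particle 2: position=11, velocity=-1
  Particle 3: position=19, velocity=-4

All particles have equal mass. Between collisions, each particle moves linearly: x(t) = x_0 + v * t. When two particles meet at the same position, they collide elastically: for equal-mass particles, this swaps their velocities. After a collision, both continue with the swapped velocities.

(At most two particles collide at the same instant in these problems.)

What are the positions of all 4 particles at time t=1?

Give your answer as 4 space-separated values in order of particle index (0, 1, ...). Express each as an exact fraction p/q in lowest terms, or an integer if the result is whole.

Answer: 5 10 13 15

Derivation:
Collision at t=2/5: particles 1 and 2 swap velocities; positions: p0=31/5 p1=53/5 p2=53/5 p3=87/5; velocities now: v0=-2 v1=-1 v2=4 v3=-4
Advance to t=1 (no further collisions before then); velocities: v0=-2 v1=-1 v2=4 v3=-4; positions = 5 10 13 15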